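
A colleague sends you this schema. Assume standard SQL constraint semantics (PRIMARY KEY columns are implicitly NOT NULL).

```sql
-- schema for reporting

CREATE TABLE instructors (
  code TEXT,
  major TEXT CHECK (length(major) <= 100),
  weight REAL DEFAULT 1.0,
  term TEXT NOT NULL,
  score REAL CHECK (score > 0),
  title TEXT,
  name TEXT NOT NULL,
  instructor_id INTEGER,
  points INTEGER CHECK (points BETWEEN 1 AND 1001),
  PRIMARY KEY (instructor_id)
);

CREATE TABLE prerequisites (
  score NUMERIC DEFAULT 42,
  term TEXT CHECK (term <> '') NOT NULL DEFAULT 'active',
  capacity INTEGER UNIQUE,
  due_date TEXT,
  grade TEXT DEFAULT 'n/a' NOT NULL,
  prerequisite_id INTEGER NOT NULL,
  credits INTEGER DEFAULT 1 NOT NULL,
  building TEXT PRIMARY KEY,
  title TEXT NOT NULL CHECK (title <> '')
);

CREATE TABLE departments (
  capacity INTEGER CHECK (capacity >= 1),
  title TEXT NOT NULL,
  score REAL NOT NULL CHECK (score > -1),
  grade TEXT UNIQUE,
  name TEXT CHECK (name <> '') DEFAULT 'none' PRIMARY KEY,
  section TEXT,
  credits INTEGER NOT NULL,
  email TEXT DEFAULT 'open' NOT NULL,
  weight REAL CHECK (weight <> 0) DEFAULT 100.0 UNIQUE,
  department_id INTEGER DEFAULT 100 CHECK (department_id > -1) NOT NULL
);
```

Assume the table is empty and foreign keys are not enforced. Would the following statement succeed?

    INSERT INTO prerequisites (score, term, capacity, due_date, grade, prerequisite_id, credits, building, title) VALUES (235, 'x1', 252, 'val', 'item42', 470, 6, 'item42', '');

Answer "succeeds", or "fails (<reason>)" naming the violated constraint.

The value '' for title violates CHECK (title <> '').

fails (CHECK on title)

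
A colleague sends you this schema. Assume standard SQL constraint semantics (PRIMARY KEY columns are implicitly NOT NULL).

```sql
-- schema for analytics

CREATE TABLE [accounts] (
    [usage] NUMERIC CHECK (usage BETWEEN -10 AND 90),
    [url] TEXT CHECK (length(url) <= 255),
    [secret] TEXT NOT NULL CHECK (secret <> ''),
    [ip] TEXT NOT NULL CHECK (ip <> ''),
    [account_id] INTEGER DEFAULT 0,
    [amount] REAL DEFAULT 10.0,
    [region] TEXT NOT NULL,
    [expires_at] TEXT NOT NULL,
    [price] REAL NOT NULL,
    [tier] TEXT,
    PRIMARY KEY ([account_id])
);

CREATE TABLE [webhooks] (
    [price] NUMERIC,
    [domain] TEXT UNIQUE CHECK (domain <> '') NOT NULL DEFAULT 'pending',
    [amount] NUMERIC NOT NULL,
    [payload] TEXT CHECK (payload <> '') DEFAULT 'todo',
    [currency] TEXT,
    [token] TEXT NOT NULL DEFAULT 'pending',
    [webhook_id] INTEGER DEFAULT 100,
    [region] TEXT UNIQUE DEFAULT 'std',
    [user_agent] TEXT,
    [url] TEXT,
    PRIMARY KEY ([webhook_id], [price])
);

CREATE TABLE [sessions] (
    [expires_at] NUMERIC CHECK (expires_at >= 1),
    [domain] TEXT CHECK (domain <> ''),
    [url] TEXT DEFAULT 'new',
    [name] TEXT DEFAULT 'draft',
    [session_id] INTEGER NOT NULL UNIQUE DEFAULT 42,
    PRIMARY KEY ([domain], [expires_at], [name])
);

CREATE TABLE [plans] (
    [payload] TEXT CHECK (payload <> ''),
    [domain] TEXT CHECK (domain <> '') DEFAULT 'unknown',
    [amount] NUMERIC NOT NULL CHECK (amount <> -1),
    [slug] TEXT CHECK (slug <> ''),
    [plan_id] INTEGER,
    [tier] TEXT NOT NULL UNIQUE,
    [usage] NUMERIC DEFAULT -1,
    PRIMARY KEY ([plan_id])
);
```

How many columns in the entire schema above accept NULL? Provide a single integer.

14

accounts: 4 nullable (usage, url, amount, tier — PK (account_id) and explicit NOT NULL columns excluded).
webhooks: 5 nullable (payload, currency, region, user_agent, url — PK (webhook_id, price) and explicit NOT NULL columns excluded).
sessions: 1 nullable (url — PK (domain, expires_at, name) and explicit NOT NULL columns excluded).
plans: 4 nullable (payload, domain, slug, usage — PK (plan_id) and explicit NOT NULL columns excluded).
Total: 4 + 5 + 1 + 4 = 14.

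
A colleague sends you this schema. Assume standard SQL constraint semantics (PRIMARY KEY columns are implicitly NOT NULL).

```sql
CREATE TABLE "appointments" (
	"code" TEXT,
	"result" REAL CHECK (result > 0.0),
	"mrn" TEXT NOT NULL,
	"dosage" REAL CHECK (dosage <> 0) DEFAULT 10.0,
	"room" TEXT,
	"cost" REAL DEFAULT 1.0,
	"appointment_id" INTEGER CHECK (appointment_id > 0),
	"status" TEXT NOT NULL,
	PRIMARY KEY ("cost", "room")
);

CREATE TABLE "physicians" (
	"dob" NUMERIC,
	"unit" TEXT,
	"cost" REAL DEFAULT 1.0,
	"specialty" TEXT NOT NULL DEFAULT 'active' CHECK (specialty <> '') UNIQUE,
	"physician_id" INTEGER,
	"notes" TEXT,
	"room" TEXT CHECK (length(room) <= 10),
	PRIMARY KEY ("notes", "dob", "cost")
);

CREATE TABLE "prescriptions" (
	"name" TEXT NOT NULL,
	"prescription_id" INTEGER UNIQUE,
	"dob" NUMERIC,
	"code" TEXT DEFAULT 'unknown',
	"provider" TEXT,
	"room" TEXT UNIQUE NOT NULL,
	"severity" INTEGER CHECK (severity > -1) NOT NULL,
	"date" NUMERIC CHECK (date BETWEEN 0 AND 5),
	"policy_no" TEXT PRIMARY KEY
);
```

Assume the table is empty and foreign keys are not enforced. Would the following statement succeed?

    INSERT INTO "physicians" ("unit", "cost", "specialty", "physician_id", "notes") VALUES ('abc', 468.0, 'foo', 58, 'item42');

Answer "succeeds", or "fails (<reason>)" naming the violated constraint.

dob is omitted from the column list and has no DEFAULT, so it would receive NULL.
But dob is part of the PRIMARY KEY (implied NOT NULL).

fails (NOT NULL on dob)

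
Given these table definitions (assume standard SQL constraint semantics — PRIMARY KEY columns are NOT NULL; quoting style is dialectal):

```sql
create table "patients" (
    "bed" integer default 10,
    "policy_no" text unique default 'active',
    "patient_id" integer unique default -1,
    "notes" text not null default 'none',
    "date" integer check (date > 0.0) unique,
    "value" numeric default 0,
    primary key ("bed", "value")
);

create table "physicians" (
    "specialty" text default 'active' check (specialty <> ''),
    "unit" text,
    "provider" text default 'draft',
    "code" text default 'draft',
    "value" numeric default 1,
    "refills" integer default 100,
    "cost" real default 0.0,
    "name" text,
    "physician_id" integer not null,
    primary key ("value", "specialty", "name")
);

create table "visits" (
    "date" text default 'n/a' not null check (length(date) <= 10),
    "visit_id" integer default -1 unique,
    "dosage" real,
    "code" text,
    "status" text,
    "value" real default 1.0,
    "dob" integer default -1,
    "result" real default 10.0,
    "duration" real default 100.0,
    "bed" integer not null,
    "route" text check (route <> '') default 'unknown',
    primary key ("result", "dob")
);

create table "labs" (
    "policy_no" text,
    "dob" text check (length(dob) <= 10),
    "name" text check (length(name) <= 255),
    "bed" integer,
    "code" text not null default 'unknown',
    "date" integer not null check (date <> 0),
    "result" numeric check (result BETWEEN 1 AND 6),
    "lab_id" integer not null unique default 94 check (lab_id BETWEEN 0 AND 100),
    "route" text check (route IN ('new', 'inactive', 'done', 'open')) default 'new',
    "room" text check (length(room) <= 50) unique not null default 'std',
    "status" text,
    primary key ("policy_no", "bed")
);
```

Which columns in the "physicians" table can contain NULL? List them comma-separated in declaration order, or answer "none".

unit, provider, code, refills, cost

- specialty: part of the PRIMARY KEY, which implies NOT NULL → not nullable.
- unit: no NOT NULL constraint applies → nullable.
- provider: DEFAULT only fills an omitted column; an explicit NULL is still allowed → nullable.
- code: DEFAULT only fills an omitted column; an explicit NULL is still allowed → nullable.
- value: part of the PRIMARY KEY, which implies NOT NULL → not nullable.
- refills: DEFAULT only fills an omitted column; an explicit NULL is still allowed → nullable.
- cost: DEFAULT only fills an omitted column; an explicit NULL is still allowed → nullable.
- name: part of the PRIMARY KEY, which implies NOT NULL → not nullable.
- physician_id: declared NOT NULL → not nullable.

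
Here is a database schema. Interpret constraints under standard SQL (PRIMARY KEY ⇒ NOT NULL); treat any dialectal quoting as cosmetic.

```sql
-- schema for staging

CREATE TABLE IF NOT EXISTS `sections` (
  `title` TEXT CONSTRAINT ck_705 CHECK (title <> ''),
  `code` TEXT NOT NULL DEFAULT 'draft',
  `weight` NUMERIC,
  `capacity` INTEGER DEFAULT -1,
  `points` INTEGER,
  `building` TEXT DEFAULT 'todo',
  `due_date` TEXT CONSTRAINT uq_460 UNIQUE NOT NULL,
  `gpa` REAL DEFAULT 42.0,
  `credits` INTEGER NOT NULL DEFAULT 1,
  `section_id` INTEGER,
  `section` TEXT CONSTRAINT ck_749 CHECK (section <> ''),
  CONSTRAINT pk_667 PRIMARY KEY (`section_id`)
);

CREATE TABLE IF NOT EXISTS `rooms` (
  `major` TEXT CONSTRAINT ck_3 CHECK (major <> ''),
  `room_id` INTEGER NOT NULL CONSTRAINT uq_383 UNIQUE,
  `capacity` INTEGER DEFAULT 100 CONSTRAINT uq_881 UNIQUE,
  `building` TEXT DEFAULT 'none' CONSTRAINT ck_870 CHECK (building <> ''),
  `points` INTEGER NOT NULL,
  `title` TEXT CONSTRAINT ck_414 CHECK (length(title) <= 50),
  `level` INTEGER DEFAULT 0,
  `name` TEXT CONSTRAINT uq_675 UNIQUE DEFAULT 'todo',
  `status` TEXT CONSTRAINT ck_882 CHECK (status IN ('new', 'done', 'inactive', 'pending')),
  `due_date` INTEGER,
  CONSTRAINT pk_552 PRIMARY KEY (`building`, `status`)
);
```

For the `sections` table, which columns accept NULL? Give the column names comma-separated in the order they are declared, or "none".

- title: CHECK does not forbid NULL (a CHECK constraint passes when its expression is NULL) → nullable.
- code: declared NOT NULL → not nullable.
- weight: no NOT NULL constraint applies → nullable.
- capacity: DEFAULT only fills an omitted column; an explicit NULL is still allowed → nullable.
- points: no NOT NULL constraint applies → nullable.
- building: DEFAULT only fills an omitted column; an explicit NULL is still allowed → nullable.
- due_date: declared NOT NULL → not nullable.
- gpa: DEFAULT only fills an omitted column; an explicit NULL is still allowed → nullable.
- credits: declared NOT NULL → not nullable.
- section_id: part of the PRIMARY KEY, which implies NOT NULL → not nullable.
- section: CHECK does not forbid NULL (a CHECK constraint passes when its expression is NULL) → nullable.

title, weight, capacity, points, building, gpa, section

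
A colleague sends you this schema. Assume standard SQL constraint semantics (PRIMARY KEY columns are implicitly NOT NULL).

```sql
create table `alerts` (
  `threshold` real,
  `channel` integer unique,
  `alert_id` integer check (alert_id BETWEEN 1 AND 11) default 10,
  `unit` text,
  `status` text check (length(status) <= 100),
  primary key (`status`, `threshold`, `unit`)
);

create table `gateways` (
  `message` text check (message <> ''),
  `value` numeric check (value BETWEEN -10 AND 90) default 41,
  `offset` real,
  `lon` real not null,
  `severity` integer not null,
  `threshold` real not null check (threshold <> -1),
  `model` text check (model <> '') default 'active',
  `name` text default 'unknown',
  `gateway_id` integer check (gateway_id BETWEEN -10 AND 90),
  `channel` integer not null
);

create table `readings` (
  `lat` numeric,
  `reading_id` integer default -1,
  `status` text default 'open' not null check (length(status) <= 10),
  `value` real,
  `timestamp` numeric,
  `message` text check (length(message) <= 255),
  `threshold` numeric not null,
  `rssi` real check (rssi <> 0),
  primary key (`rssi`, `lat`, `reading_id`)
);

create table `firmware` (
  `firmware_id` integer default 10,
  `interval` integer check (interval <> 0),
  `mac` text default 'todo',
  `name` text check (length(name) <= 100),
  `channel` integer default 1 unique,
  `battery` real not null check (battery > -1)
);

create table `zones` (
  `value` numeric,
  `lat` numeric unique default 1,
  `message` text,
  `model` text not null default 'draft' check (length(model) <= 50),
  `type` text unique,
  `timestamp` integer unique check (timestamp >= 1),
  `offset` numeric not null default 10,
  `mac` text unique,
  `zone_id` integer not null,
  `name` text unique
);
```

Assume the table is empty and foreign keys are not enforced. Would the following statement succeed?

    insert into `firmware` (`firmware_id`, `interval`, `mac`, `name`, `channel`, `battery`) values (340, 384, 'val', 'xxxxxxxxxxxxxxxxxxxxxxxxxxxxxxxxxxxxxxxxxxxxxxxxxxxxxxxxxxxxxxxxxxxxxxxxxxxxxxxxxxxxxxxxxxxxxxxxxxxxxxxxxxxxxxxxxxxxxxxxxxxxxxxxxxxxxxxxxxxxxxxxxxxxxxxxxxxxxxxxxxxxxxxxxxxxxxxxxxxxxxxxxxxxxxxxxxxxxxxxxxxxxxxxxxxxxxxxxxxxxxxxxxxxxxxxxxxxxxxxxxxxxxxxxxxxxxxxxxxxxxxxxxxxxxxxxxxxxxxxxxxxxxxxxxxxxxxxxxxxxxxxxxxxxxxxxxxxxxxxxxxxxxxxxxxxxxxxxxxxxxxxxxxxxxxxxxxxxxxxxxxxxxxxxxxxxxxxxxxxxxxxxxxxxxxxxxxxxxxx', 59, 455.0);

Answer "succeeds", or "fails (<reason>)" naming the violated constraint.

fails (CHECK on name)

The value 'xxxxxxxxxxxxxxxxxxxxxxxxxxxxxxxxxxxxxxxxxxxxxxxxxxxxxxxxxxxxxxxxxxxxxxxxxxxxxxxxxxxxxxxxxxxxxxxxxxxxxxxxxxxxxxxxxxxxxxxxxxxxxxxxxxxxxxxxxxxxxxxxxxxxxxxxxxxxxxxxxxxxxxxxxxxxxxxxxxxxxxxxxxxxxxxxxxxxxxxxxxxxxxxxxxxxxxxxxxxxxxxxxxxxxxxxxxxxxxxxxxxxxxxxxxxxxxxxxxxxxxxxxxxxxxxxxxxxxxxxxxxxxxxxxxxxxxxxxxxxxxxxxxxxxxxxxxxxxxxxxxxxxxxxxxxxxxxxxxxxxxxxxxxxxxxxxxxxxxxxxxxxxxxxxxxxxxxxxxxxxxxxxxxxxxxxxxxxxxxx' for name violates CHECK (length(name) <= 100).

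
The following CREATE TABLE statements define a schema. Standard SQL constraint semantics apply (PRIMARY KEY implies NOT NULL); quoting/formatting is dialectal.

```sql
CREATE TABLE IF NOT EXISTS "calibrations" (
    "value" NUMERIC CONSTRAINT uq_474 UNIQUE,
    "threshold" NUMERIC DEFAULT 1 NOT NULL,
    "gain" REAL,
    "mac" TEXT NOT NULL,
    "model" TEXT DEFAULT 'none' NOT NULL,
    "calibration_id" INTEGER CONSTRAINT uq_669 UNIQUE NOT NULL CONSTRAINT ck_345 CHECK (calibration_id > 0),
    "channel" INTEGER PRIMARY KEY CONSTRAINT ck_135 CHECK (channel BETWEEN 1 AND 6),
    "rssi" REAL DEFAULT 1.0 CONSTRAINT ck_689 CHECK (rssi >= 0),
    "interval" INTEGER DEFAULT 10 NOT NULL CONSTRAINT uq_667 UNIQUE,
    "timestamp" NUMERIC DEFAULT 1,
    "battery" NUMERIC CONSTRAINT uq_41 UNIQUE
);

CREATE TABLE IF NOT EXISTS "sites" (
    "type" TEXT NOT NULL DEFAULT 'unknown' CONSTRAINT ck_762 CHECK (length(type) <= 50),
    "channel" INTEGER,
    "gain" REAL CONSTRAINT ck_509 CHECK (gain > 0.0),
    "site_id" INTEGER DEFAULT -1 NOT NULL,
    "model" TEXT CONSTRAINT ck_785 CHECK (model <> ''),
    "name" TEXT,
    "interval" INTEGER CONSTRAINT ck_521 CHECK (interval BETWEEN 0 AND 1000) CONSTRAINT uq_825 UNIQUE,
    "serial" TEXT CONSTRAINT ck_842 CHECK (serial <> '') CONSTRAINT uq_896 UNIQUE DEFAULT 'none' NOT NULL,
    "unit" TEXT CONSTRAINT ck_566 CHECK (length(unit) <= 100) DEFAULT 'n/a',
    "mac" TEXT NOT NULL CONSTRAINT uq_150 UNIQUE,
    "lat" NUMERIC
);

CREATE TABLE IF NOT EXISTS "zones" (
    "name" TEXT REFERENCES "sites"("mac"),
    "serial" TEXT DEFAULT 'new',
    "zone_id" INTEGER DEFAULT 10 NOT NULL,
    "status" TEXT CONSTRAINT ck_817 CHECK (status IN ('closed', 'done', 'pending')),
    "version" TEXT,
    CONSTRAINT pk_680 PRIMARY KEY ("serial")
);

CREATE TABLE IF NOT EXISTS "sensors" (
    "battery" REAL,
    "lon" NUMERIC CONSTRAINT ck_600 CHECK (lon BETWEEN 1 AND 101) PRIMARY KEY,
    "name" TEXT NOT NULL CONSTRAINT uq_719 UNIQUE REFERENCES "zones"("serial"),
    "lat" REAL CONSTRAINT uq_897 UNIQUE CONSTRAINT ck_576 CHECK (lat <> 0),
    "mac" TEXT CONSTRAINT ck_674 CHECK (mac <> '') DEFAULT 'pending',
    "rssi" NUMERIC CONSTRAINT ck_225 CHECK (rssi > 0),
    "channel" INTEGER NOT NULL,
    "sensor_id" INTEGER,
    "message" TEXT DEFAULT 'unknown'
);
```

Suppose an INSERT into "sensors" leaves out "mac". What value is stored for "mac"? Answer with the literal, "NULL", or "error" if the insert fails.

'pending'

mac has an explicit DEFAULT 'pending'.
When the column is omitted from an INSERT, that default is used.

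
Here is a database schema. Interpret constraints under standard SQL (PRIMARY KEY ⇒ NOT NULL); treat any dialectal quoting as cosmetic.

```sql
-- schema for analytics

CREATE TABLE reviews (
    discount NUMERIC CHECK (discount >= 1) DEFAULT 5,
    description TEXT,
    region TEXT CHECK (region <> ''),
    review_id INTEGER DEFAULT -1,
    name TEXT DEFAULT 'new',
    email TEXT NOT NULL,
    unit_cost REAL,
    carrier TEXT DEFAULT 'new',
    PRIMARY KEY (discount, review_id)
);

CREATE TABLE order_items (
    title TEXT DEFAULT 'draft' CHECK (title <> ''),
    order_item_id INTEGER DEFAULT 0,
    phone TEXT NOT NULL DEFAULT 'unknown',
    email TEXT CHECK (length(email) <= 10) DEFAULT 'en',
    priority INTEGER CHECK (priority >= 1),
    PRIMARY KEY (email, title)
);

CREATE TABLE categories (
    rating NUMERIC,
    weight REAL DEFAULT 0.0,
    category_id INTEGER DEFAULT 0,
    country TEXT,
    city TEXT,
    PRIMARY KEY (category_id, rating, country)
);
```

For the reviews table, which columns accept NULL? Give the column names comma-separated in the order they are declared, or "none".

description, region, name, unit_cost, carrier

- discount: part of the PRIMARY KEY, which implies NOT NULL → not nullable.
- description: no NOT NULL constraint applies → nullable.
- region: CHECK does not forbid NULL (a CHECK constraint passes when its expression is NULL) → nullable.
- review_id: part of the PRIMARY KEY, which implies NOT NULL → not nullable.
- name: DEFAULT only fills an omitted column; an explicit NULL is still allowed → nullable.
- email: declared NOT NULL → not nullable.
- unit_cost: no NOT NULL constraint applies → nullable.
- carrier: DEFAULT only fills an omitted column; an explicit NULL is still allowed → nullable.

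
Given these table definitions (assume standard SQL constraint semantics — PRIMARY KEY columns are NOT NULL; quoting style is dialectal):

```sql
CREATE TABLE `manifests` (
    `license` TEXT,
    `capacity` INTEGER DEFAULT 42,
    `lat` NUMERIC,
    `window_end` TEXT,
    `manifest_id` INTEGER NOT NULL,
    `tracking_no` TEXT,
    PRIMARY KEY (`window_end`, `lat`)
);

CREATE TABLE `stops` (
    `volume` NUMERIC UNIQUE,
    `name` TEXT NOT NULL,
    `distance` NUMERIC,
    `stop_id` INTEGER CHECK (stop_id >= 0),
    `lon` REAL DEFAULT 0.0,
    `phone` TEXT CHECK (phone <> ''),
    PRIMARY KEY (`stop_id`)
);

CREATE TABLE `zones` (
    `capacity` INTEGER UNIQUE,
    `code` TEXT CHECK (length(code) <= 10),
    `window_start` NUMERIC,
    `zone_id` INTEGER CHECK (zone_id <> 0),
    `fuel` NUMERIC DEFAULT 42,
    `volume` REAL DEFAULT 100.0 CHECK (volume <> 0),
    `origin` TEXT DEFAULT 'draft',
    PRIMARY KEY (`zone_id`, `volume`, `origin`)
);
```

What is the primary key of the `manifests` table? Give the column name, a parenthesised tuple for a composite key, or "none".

(window_end, lat)

A table-level PRIMARY KEY clause names 2 columns: window_end, lat.
This is a composite key — the combination is unique, not each column individually.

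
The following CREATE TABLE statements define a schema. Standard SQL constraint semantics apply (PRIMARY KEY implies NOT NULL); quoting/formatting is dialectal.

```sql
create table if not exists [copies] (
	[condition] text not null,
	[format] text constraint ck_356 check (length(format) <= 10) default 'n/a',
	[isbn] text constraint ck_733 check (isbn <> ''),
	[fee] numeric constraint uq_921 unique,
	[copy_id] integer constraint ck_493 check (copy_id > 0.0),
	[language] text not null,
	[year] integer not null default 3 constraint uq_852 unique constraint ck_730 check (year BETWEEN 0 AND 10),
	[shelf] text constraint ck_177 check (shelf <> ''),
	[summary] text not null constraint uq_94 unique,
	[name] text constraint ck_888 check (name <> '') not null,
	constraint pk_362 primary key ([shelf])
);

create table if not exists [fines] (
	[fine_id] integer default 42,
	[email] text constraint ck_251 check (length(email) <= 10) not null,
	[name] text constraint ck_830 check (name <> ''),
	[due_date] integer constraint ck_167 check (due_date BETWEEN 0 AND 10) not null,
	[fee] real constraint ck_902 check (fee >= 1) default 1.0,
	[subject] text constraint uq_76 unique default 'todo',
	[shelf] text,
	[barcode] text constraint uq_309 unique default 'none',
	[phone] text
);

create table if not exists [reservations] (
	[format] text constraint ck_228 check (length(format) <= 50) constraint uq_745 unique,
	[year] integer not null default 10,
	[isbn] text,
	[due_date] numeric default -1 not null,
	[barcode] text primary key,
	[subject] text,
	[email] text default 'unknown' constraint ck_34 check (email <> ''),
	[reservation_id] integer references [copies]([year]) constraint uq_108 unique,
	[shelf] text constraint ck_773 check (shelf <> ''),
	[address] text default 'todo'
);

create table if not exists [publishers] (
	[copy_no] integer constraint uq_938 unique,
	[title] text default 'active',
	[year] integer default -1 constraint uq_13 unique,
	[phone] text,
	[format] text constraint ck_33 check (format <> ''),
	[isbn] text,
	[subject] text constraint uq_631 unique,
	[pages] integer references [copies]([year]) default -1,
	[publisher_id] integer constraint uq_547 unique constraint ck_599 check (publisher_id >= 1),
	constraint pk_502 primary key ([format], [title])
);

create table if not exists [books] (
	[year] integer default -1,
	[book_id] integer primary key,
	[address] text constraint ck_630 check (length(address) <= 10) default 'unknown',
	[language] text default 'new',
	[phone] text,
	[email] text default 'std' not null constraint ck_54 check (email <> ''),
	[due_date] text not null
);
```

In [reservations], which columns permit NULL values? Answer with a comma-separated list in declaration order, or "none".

format, isbn, subject, email, reservation_id, shelf, address

- format: CHECK does not forbid NULL (a CHECK constraint passes when its expression is NULL) → nullable.
- year: declared NOT NULL → not nullable.
- isbn: no NOT NULL constraint applies → nullable.
- due_date: declared NOT NULL → not nullable.
- barcode: part of the PRIMARY KEY, which implies NOT NULL → not nullable.
- subject: no NOT NULL constraint applies → nullable.
- email: CHECK does not forbid NULL (a CHECK constraint passes when its expression is NULL) → nullable.
- reservation_id: a foreign key column may be NULL unless separately constrained → nullable.
- shelf: CHECK does not forbid NULL (a CHECK constraint passes when its expression is NULL) → nullable.
- address: DEFAULT only fills an omitted column; an explicit NULL is still allowed → nullable.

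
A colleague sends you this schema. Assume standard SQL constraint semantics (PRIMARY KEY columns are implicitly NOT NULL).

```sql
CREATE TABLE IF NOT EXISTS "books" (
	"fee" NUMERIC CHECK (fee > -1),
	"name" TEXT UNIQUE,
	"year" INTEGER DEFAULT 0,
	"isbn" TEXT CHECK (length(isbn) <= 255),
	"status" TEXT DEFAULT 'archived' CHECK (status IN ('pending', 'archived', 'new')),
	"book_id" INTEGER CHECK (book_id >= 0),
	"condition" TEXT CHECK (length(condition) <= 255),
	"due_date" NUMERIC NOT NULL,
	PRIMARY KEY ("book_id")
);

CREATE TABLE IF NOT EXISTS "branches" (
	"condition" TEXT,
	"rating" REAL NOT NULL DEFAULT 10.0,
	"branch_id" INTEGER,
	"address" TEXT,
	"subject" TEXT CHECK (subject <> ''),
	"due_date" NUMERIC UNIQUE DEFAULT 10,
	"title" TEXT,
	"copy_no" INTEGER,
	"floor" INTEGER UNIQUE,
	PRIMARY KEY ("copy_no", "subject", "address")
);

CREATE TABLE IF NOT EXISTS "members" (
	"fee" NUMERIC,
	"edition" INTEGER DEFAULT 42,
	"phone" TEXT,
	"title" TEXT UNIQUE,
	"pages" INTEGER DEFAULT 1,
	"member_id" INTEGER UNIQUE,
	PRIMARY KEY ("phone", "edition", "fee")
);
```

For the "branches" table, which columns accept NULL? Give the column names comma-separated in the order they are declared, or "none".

- condition: no NOT NULL constraint applies → nullable.
- rating: declared NOT NULL → not nullable.
- branch_id: no NOT NULL constraint applies → nullable.
- address: part of the PRIMARY KEY, which implies NOT NULL → not nullable.
- subject: part of the PRIMARY KEY, which implies NOT NULL → not nullable.
- due_date: UNIQUE does not imply NOT NULL → nullable.
- title: no NOT NULL constraint applies → nullable.
- copy_no: part of the PRIMARY KEY, which implies NOT NULL → not nullable.
- floor: UNIQUE does not imply NOT NULL → nullable.

condition, branch_id, due_date, title, floor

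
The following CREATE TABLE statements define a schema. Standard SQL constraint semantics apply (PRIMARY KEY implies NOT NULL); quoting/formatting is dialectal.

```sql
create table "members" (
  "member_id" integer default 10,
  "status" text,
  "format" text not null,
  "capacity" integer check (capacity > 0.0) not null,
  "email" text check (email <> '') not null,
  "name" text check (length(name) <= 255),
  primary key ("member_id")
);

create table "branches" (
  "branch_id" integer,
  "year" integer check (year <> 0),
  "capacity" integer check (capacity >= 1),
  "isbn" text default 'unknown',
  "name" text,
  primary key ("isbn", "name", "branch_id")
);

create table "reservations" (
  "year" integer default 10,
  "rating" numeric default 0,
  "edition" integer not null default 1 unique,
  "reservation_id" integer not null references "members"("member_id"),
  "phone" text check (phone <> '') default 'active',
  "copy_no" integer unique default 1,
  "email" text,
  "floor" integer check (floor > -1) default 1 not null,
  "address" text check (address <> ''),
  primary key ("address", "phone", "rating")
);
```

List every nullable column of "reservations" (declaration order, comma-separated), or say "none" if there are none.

- year: DEFAULT only fills an omitted column; an explicit NULL is still allowed → nullable.
- rating: part of the PRIMARY KEY, which implies NOT NULL → not nullable.
- edition: declared NOT NULL → not nullable.
- reservation_id: declared NOT NULL → not nullable.
- phone: part of the PRIMARY KEY, which implies NOT NULL → not nullable.
- copy_no: UNIQUE does not imply NOT NULL → nullable.
- email: no NOT NULL constraint applies → nullable.
- floor: declared NOT NULL → not nullable.
- address: part of the PRIMARY KEY, which implies NOT NULL → not nullable.

year, copy_no, email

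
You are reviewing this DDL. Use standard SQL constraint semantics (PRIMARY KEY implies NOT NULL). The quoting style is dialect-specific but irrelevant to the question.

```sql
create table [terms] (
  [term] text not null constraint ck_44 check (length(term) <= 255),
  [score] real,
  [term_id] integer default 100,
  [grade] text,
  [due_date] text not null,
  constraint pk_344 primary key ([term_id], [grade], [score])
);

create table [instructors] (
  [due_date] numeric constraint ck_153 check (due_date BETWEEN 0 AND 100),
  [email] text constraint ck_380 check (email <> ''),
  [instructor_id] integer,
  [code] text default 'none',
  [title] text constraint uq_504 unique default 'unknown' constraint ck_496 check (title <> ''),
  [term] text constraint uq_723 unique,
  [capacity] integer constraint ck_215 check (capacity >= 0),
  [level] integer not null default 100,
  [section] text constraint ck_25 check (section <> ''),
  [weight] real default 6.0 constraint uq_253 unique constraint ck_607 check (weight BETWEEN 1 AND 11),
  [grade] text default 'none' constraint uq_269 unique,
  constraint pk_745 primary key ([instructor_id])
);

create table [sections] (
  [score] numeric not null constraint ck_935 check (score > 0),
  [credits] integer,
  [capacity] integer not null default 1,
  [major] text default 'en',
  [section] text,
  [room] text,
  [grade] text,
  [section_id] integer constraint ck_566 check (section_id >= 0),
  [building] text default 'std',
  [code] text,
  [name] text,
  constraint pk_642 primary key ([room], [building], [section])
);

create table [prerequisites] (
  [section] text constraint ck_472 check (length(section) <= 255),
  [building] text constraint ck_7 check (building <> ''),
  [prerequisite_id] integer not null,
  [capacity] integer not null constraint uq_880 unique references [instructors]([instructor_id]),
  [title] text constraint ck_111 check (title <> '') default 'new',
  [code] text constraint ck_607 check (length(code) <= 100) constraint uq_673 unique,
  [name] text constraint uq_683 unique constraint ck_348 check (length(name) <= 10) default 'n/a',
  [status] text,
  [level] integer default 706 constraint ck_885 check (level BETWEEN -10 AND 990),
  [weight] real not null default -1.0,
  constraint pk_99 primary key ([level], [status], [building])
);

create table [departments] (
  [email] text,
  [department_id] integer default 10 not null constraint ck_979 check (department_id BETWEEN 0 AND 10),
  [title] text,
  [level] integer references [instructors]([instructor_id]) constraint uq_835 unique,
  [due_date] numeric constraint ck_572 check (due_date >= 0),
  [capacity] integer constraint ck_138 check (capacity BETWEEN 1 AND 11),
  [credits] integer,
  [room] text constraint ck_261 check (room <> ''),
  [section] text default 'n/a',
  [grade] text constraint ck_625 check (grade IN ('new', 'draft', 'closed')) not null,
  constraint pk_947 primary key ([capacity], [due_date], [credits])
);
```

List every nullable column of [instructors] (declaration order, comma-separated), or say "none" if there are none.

due_date, email, code, title, term, capacity, section, weight, grade

- due_date: CHECK does not forbid NULL (a CHECK constraint passes when its expression is NULL) → nullable.
- email: CHECK does not forbid NULL (a CHECK constraint passes when its expression is NULL) → nullable.
- instructor_id: part of the PRIMARY KEY, which implies NOT NULL → not nullable.
- code: DEFAULT only fills an omitted column; an explicit NULL is still allowed → nullable.
- title: CHECK does not forbid NULL (a CHECK constraint passes when its expression is NULL) → nullable.
- term: UNIQUE does not imply NOT NULL → nullable.
- capacity: CHECK does not forbid NULL (a CHECK constraint passes when its expression is NULL) → nullable.
- level: declared NOT NULL → not nullable.
- section: CHECK does not forbid NULL (a CHECK constraint passes when its expression is NULL) → nullable.
- weight: CHECK does not forbid NULL (a CHECK constraint passes when its expression is NULL) → nullable.
- grade: UNIQUE does not imply NOT NULL → nullable.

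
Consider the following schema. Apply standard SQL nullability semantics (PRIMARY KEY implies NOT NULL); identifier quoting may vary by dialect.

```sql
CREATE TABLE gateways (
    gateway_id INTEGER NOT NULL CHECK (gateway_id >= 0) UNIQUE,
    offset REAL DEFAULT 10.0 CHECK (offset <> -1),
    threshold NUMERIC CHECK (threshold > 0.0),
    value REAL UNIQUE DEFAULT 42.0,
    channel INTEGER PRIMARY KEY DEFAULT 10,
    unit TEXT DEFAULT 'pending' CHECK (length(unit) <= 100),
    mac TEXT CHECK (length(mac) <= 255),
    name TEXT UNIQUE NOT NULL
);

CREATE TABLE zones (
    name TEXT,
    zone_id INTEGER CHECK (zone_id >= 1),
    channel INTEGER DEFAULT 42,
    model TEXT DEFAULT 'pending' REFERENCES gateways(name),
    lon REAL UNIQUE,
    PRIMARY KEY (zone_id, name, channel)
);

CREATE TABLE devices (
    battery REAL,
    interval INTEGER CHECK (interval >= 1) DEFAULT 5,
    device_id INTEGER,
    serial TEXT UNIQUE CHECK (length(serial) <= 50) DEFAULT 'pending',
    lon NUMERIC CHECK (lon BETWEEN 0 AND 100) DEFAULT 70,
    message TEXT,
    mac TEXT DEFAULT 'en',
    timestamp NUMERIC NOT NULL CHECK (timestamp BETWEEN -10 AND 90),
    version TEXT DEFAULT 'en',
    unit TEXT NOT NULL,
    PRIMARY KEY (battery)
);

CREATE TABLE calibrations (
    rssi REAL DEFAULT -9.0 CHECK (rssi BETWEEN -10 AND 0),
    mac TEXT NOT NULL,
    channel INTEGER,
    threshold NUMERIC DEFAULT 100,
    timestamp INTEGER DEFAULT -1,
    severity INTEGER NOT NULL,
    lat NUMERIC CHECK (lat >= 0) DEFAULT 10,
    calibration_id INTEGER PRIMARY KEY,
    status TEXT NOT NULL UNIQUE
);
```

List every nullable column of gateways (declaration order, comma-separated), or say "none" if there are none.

- gateway_id: declared NOT NULL → not nullable.
- offset: CHECK does not forbid NULL (a CHECK constraint passes when its expression is NULL) → nullable.
- threshold: CHECK does not forbid NULL (a CHECK constraint passes when its expression is NULL) → nullable.
- value: UNIQUE does not imply NOT NULL → nullable.
- channel: part of the PRIMARY KEY, which implies NOT NULL → not nullable.
- unit: CHECK does not forbid NULL (a CHECK constraint passes when its expression is NULL) → nullable.
- mac: CHECK does not forbid NULL (a CHECK constraint passes when its expression is NULL) → nullable.
- name: declared NOT NULL → not nullable.

offset, threshold, value, unit, mac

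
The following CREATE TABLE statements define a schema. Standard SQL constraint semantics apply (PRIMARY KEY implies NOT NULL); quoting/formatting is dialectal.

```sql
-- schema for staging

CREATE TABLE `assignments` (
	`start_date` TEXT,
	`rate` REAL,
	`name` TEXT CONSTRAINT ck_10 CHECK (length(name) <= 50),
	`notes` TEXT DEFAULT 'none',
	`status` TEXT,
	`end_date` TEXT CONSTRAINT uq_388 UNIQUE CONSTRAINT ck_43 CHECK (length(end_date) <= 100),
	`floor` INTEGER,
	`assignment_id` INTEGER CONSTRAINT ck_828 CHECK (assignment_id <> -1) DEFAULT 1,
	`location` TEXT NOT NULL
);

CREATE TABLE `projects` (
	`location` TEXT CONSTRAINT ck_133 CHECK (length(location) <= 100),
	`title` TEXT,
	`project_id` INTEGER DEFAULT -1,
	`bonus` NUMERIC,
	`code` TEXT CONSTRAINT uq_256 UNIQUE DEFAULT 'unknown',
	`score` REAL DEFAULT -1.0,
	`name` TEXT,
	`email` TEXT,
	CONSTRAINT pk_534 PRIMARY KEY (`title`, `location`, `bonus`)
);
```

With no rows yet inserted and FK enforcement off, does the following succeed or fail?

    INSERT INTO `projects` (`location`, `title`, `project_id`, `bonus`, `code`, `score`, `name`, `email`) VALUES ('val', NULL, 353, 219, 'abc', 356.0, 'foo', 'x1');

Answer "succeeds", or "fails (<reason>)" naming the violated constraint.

title is explicitly set to NULL, but title is part of the PRIMARY KEY (implied NOT NULL).

fails (NOT NULL on title)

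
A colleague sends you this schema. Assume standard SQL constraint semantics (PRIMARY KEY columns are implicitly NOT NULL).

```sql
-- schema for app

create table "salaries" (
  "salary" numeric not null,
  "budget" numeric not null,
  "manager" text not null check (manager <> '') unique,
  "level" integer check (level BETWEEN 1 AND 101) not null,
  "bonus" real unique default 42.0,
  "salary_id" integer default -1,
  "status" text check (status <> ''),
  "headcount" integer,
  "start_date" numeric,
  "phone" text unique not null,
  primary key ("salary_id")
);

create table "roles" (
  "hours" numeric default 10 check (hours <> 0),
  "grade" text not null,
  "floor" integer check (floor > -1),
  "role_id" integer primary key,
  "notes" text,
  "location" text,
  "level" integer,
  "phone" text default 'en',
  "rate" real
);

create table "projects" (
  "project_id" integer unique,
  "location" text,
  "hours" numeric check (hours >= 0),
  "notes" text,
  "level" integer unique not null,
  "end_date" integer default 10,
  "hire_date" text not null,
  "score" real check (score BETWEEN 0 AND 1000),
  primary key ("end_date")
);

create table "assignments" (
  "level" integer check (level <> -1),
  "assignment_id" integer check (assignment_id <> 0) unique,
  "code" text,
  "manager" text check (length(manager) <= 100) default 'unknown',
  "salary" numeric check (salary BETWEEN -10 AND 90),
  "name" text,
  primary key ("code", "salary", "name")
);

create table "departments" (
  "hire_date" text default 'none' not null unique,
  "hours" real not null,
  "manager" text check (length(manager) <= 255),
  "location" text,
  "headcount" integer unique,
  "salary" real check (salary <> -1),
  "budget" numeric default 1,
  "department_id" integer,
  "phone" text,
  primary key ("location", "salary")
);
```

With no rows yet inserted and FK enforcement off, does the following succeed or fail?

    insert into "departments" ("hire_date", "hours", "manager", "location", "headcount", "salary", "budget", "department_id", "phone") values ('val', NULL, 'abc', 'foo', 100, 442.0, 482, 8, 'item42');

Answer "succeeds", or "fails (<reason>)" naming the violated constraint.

hours is explicitly set to NULL, but hours is declared NOT NULL.

fails (NOT NULL on hours)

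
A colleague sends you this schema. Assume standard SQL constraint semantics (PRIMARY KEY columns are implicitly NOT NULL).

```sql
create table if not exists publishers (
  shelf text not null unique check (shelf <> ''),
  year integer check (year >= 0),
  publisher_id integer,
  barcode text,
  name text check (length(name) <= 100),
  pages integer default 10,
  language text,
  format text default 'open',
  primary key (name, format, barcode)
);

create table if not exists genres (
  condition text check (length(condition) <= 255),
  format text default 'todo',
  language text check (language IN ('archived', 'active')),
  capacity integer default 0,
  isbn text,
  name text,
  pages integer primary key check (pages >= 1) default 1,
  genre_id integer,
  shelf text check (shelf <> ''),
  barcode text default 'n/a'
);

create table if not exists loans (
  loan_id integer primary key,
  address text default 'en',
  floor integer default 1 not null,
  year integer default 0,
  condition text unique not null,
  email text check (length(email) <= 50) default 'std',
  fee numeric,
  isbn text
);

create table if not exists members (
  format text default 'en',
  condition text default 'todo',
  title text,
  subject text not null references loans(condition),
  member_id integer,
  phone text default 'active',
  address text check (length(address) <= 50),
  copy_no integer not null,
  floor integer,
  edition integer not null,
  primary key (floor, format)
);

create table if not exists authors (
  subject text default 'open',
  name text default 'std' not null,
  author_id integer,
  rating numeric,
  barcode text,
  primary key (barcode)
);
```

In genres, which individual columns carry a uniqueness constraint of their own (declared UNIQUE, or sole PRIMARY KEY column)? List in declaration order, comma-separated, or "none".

- condition: no UNIQUE or single-column PK constraint.
- format: no UNIQUE or single-column PK constraint.
- language: no UNIQUE or single-column PK constraint.
- capacity: no UNIQUE or single-column PK constraint.
- isbn: no UNIQUE or single-column PK constraint.
- name: no UNIQUE or single-column PK constraint.
- pages: single-column PRIMARY KEY → unique.
- genre_id: no UNIQUE or single-column PK constraint.
- shelf: no UNIQUE or single-column PK constraint.
- barcode: no UNIQUE or single-column PK constraint.

pages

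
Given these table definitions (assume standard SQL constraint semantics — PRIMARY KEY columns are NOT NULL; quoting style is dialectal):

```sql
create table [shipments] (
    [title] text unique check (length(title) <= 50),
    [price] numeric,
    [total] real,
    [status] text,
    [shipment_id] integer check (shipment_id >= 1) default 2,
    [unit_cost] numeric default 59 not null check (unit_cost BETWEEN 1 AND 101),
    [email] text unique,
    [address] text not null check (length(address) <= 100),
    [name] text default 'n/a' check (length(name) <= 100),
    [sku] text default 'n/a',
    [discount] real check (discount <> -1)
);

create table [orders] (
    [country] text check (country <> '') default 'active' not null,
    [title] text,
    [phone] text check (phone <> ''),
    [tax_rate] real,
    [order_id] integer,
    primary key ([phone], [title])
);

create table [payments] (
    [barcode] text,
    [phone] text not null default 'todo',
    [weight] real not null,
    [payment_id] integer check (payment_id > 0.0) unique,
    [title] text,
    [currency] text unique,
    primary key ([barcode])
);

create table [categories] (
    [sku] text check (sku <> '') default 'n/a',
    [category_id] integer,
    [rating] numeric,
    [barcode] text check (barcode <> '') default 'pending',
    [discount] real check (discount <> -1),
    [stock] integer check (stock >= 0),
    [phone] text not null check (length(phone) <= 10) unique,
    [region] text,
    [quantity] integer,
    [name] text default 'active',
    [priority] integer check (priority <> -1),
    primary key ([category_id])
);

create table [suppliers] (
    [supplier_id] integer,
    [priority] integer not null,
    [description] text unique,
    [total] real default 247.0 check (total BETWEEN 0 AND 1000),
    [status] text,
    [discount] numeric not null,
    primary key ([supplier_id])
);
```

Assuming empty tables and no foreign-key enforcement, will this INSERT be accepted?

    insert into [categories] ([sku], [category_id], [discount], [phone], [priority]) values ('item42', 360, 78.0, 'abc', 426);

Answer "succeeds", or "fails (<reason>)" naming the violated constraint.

succeeds

NOT NULL columns: category_id is supplied; phone is supplied.
CHECK constraints: 'item42' satisfies (sku <> ''); 78.0 satisfies (discount <> -1); 'abc' satisfies (length(phone) <= 10); 426 satisfies (priority <> -1).
No constraint is violated.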